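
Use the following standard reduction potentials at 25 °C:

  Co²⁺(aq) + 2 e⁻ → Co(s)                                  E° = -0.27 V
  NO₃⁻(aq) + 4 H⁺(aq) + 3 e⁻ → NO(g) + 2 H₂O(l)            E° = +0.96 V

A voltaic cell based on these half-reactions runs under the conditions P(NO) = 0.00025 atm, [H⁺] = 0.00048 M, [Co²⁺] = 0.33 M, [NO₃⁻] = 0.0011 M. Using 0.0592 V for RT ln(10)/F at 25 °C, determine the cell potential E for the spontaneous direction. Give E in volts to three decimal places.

NO₃⁻/NO is the cathode (higher E°), Co²⁺/Co the anode: E°cell = +0.96 − (-0.27) = +1.23 V, n = 6.
Overall: 2 NO₃⁻(aq) + 8 H⁺(aq) + 3 Co(s) → 2 NO(g) + 4 H₂O(l) + 3 Co²⁺(aq)
Q = P(NO)^2·[Co²⁺]^3 / ([NO₃⁻]^2·[H⁺]^8); log Q = 23.819.
E = E° − (0.0592/n) log Q = +1.23 − (0.0592/6)(23.819) = +0.995 V.

+0.995 V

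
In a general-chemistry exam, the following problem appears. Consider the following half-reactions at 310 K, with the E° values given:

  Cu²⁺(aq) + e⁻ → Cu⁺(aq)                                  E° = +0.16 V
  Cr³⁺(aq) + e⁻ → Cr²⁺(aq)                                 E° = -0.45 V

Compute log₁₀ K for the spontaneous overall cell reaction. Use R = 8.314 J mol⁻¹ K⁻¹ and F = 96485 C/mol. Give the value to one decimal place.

9.9

Cathode: Cu²⁺/Cu⁺; anode: Cr³⁺/Cr²⁺. E°cell = (+0.16) − (-0.45) = +0.61 V, with n = 1.
ΔG° = −nFE° = −RT ln K, so ln K = nFE°/(RT) = (1)(96485)(+0.61) / ((8.314)(310)) = 22.836.
log₁₀ K = 22.836 / ln 10 = 9.9.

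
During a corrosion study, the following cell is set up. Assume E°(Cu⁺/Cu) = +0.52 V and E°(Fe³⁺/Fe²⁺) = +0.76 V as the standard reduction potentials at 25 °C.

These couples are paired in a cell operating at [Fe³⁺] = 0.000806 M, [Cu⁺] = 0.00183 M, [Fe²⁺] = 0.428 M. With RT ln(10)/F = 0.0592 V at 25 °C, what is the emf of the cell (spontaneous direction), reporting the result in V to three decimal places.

+0.241 V

Fe³⁺/Fe²⁺ is the cathode (higher E°), Cu⁺/Cu the anode: E°cell = +0.76 − (+0.52) = +0.24 V, n = 1.
Overall: Fe³⁺(aq) + Cu(s) → Fe²⁺(aq) + Cu⁺(aq)
Q = [Fe²⁺]·[Cu⁺] / ([Fe³⁺]); log Q = -0.012.
E = E° − (0.0592/n) log Q = +0.24 − (0.0592/1)(-0.012) = +0.241 V.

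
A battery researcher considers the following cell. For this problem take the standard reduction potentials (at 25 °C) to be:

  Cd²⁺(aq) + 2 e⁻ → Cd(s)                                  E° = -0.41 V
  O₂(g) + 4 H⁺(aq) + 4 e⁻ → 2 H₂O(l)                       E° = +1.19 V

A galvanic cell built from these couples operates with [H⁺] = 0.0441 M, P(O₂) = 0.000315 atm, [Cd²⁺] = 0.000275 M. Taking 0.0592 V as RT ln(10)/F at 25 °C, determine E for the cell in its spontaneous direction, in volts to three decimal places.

O₂/H₂O is the cathode (higher E°), Cd²⁺/Cd the anode: E°cell = +1.19 − (-0.41) = +1.60 V, n = 4.
Overall: O₂(g) + 4 H⁺(aq) + 2 Cd(s) → 2 H₂O(l) + 2 Cd²⁺(aq)
Q = [Cd²⁺]^2 / (P(O₂)·[H⁺]^4); log Q = 1.803.
E = E° − (0.0592/n) log Q = +1.60 − (0.0592/4)(1.803) = +1.573 V.

+1.573 V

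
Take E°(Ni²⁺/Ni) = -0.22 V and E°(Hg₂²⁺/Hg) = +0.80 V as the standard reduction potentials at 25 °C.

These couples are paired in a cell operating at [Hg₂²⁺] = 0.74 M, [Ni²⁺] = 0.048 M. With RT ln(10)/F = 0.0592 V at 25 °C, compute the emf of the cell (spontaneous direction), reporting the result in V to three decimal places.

+1.055 V

Hg₂²⁺/Hg is the cathode (higher E°), Ni²⁺/Ni the anode: E°cell = +0.80 − (-0.22) = +1.02 V, n = 2.
Overall: Hg₂²⁺(aq) + Ni(s) → 2 Hg(l) + Ni²⁺(aq)
Q = [Ni²⁺] / ([Hg₂²⁺]); log Q = -1.188.
E = E° − (0.0592/n) log Q = +1.02 − (0.0592/2)(-1.188) = +1.055 V.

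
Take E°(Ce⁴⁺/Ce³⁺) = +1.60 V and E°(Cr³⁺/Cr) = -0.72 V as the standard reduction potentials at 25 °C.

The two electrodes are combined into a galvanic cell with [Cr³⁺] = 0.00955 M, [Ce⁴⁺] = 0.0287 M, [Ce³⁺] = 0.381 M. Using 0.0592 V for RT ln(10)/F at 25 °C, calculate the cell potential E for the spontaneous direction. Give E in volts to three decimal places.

+2.293 V

Ce⁴⁺/Ce³⁺ is the cathode (higher E°), Cr³⁺/Cr the anode: E°cell = +1.60 − (-0.72) = +2.32 V, n = 3.
Overall: 3 Ce⁴⁺(aq) + Cr(s) → 3 Ce³⁺(aq) + Cr³⁺(aq)
Q = [Ce³⁺]^3·[Cr³⁺] / ([Ce⁴⁺]^3); log Q = 1.349.
E = E° − (0.0592/n) log Q = +2.32 − (0.0592/3)(1.349) = +2.293 V.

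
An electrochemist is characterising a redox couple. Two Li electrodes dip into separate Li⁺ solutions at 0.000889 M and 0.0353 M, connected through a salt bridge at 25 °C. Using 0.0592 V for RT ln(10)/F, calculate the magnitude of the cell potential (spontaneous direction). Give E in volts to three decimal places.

For a concentration cell E°cell = 0. The 0.0353 M side is the cathode (reduction is favoured where [Li⁺] is higher).
With n = 1, E = −(0.0592/1) log([Li⁺]ₐₙ/[Li⁺]꜀ₐₜ) = −(0.0592/1) log(0.000889/0.0353) = −(0.0592/1)(-1.599) = +0.095 V.

+0.095 V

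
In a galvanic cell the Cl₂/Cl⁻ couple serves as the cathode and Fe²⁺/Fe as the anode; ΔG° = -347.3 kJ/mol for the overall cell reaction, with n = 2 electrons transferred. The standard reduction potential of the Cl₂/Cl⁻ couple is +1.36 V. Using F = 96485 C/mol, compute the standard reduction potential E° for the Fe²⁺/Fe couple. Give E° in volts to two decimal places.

-0.44 V

E°cell = −ΔG°/(nF) = −(-347.3×10³)/((2)(96485)) = +1.800 V.
Since Cl₂/Cl⁻ is the cathode and Fe²⁺/Fe the anode, E°cell = E°(Cl₂/Cl⁻) − E°(Fe²⁺/Fe).
So E°(Fe²⁺/Fe) = E°(Cl₂/Cl⁻) − E°cell = (+1.36) − (+1.800) = -0.44 V.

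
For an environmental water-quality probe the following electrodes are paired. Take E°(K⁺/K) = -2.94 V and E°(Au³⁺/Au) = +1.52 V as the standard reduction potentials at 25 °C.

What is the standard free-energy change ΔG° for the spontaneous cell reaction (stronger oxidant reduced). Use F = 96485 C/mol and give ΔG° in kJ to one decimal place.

-1291.0 kJ

Au³⁺/Au (E° = +1.52 V) is the cathode; K⁺/K (E° = -2.94 V) is the anode, so E°cell = +4.46 V.
Balancing electrons gives n = 3 (lcm of 3 and 1).
ΔG° = −nFE° = −(3)(96485)(+4.46) = -1,290,969 J = -1291.0 kJ.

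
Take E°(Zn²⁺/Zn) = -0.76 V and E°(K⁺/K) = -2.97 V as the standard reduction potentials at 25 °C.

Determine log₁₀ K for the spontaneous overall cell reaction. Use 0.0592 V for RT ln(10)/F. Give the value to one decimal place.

Cathode: Zn²⁺/Zn; anode: K⁺/K. E°cell = +2.21 V, n = 2.
log K = nE°cell / 0.0592 = (2)(+2.21) / 0.0592 = 74.7.

74.7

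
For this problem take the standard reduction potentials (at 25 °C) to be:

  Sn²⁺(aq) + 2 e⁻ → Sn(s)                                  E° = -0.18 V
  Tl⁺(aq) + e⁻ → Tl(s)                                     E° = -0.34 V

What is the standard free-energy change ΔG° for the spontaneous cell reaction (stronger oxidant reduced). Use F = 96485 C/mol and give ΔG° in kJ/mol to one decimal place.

-30.9 kJ/mol

Sn²⁺/Sn (E° = -0.18 V) is the cathode; Tl⁺/Tl (E° = -0.34 V) is the anode, so E°cell = +0.16 V.
Balancing electrons gives n = 2 (lcm of 2 and 1).
ΔG° = −nFE° = −(2)(96485)(+0.16) = -30,875 J = -30.9 kJ/mol.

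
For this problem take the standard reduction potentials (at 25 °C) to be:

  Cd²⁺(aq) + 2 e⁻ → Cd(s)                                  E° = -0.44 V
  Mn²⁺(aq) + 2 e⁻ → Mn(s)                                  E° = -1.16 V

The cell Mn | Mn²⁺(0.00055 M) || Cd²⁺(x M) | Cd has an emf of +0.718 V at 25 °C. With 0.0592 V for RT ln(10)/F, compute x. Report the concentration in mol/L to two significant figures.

0.00047 M

Cd²⁺/Cd is the cathode, Mn²⁺/Mn the anode: E°cell = +0.72 V, n = 2.
Overall reaction: Cd²⁺(aq) + Mn(s) → Cd(s) + Mn²⁺(aq); Q = [Mn²⁺]^1/[Cd²⁺]^1.
From E = E° − (0.0592/n) log Q: log Q = (E° − E)·n/0.0592 = (+0.72 − (+0.718))·2/0.0592 = 0.0676.
So 1·log[Cd²⁺] = 1·log(0.00055) − log Q = -3.2596 − (0.0676) = -3.3272; [Cd²⁺] = 10^(-3.3272) ≈ 0.00047 M.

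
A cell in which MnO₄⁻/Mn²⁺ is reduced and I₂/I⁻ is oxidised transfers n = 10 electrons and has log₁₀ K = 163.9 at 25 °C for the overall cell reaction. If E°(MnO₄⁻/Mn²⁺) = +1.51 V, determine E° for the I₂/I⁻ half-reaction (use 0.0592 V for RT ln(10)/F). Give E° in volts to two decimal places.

+0.54 V

E°cell = (0.0592/n)·log K = (0.0592/10)(163.9) = +0.970 V.
Since MnO₄⁻/Mn²⁺ is the cathode and I₂/I⁻ the anode, E°cell = E°(MnO₄⁻/Mn²⁺) − E°(I₂/I⁻).
So E°(I₂/I⁻) = E°(MnO₄⁻/Mn²⁺) − E°cell = (+1.51) − (+0.970) = +0.54 V.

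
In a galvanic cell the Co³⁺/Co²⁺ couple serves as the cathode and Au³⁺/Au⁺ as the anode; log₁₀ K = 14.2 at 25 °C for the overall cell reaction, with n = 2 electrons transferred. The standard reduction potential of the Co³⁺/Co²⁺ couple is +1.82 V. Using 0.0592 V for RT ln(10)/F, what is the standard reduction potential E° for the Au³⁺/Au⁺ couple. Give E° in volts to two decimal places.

+1.40 V

E°cell = (0.0592/n)·log K = (0.0592/2)(14.2) = +0.420 V.
Since Co³⁺/Co²⁺ is the cathode and Au³⁺/Au⁺ the anode, E°cell = E°(Co³⁺/Co²⁺) − E°(Au³⁺/Au⁺).
So E°(Au³⁺/Au⁺) = E°(Co³⁺/Co²⁺) − E°cell = (+1.82) − (+0.420) = +1.40 V.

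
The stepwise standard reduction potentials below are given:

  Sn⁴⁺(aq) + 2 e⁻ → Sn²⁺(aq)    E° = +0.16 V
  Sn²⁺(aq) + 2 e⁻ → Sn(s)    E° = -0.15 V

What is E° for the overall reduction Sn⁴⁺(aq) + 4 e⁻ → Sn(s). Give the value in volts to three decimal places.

Since ΔG° = −nFE° is additive over sequential reductions, n₃E°₃ = n₁E°₁ + n₂E°₂.
E°₃ = (2×+0.16 + 2×-0.15) / 4 = (+0.020) / 4 = +0.005 V.

+0.005 V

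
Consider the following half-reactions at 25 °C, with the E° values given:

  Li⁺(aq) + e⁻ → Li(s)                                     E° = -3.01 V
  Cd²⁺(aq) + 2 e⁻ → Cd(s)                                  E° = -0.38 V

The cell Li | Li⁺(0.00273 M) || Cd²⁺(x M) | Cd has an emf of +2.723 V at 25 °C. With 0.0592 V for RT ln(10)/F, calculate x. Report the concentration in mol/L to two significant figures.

Cd²⁺/Cd is the cathode, Li⁺/Li the anode: E°cell = +2.63 V, n = 2.
Overall reaction: Cd²⁺(aq) + 2 Li(s) → Cd(s) + 2 Li⁺(aq); Q = [Li⁺]^2/[Cd²⁺]^1.
From E = E° − (0.0592/n) log Q: log Q = (E° − E)·n/0.0592 = (+2.63 − (+2.723))·2/0.0592 = -3.1419.
So 1·log[Cd²⁺] = 2·log(0.00273) − log Q = -5.1277 − (-3.1419) = -1.9858; [Cd²⁺] = 10^(-1.9858) ≈ 0.010 M.

0.010 M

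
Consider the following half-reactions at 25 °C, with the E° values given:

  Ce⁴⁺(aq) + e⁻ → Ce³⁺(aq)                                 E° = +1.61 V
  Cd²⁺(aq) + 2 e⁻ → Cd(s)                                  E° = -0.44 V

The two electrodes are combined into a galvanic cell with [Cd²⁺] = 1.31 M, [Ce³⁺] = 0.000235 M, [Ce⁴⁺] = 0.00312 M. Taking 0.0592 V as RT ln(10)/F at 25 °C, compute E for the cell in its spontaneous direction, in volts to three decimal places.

Ce⁴⁺/Ce³⁺ is the cathode (higher E°), Cd²⁺/Cd the anode: E°cell = +1.61 − (-0.44) = +2.05 V, n = 2.
Overall: 2 Ce⁴⁺(aq) + Cd(s) → 2 Ce³⁺(aq) + Cd²⁺(aq)
Q = [Ce³⁺]^2·[Cd²⁺] / ([Ce⁴⁺]^2); log Q = -2.129.
E = E° − (0.0592/n) log Q = +2.05 − (0.0592/2)(-2.129) = +2.113 V.

+2.113 V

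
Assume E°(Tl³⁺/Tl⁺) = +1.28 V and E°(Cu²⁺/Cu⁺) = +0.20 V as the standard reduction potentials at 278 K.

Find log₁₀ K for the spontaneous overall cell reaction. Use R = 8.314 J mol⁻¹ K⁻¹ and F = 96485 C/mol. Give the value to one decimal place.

39.2

Cathode: Tl³⁺/Tl⁺; anode: Cu²⁺/Cu⁺. E°cell = (+1.28) − (+0.20) = +1.08 V, with n = 2.
ΔG° = −nFE° = −RT ln K, so ln K = nFE°/(RT) = (2)(96485)(+1.08) / ((8.314)(278)) = 90.169.
log₁₀ K = 90.169 / ln 10 = 39.2.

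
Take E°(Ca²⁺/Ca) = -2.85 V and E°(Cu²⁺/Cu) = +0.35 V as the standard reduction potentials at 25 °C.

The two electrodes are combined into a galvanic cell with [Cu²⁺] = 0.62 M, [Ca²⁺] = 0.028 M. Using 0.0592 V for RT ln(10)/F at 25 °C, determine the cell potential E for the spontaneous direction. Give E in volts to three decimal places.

+3.240 V

Cu²⁺/Cu is the cathode (higher E°), Ca²⁺/Ca the anode: E°cell = +0.35 − (-2.85) = +3.20 V, n = 2.
Overall: Cu²⁺(aq) + Ca(s) → Cu(s) + Ca²⁺(aq)
Q = [Ca²⁺] / ([Cu²⁺]); log Q = -1.345.
E = E° − (0.0592/n) log Q = +3.20 − (0.0592/2)(-1.345) = +3.240 V.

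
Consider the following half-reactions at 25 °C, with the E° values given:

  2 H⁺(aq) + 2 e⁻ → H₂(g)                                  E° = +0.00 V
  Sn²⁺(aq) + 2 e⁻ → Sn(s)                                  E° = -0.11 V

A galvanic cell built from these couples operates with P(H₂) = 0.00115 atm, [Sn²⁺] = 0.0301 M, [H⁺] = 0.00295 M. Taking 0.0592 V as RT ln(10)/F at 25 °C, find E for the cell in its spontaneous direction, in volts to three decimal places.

+0.092 V

H⁺/H₂ is the cathode (higher E°), Sn²⁺/Sn the anode: E°cell = +0.00 − (-0.11) = +0.11 V, n = 2.
Overall: 2 H⁺(aq) + Sn(s) → H₂(g) + Sn²⁺(aq)
Q = P(H₂)·[Sn²⁺] / ([H⁺]^2); log Q = 0.600.
E = E° − (0.0592/n) log Q = +0.11 − (0.0592/2)(0.600) = +0.092 V.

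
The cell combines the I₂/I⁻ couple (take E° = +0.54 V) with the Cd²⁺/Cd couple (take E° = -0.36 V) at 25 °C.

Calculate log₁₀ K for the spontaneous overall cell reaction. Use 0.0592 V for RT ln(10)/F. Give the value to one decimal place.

Cathode: I₂/I⁻; anode: Cd²⁺/Cd. E°cell = +0.90 V, n = 2.
log K = nE°cell / 0.0592 = (2)(+0.90) / 0.0592 = 30.4.

30.4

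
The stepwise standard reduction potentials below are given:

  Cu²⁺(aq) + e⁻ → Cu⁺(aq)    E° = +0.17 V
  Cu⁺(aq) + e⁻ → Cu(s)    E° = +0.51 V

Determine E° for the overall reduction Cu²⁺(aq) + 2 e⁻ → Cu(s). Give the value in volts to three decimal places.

Adding the free-energy changes (−nFE°) of the two steps gives −n₃FE°₃ = −n₁FE°₁ − n₂FE°₂.
E°₃ = (1×+0.17 + 1×+0.51) / 2 = (+0.680) / 2 = +0.340 V.

+0.340 V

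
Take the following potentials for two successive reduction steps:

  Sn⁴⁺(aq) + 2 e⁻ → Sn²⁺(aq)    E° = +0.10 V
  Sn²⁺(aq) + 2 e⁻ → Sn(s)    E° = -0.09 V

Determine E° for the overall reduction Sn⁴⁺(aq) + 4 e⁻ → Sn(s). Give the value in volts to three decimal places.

Standard free energies of sequential steps add: ΔG°₃ = ΔG°₁ + ΔG°₂, so n₃E°₃ = n₁E°₁ + n₂E°₂.
E°₃ = (2×+0.10 + 2×-0.09) / 4 = (+0.020) / 4 = +0.005 V.

+0.005 V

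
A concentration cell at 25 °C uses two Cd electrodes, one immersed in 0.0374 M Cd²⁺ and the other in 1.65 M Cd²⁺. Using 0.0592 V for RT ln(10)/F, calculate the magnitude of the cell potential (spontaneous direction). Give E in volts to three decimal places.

+0.049 V

For a concentration cell E°cell = 0. The 1.65 M side is the cathode (reduction is favoured where [Cd²⁺] is higher).
With n = 2, E = −(0.0592/2) log([Cd²⁺]ₐₙ/[Cd²⁺]꜀ₐₜ) = −(0.0592/2) log(0.0374/1.65) = −(0.0592/2)(-1.645) = +0.049 V.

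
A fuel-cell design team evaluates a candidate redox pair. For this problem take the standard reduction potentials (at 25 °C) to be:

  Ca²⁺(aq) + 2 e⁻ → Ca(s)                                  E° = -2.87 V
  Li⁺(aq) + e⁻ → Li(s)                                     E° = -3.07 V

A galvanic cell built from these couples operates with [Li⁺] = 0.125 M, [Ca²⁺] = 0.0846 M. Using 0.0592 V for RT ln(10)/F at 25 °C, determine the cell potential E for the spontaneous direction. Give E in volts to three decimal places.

+0.222 V

Ca²⁺/Ca is the cathode (higher E°), Li⁺/Li the anode: E°cell = -2.87 − (-3.07) = +0.20 V, n = 2.
Overall: Ca²⁺(aq) + 2 Li(s) → Ca(s) + 2 Li⁺(aq)
Q = [Li⁺]^2 / ([Ca²⁺]); log Q = -0.734.
E = E° − (0.0592/n) log Q = +0.20 − (0.0592/2)(-0.734) = +0.222 V.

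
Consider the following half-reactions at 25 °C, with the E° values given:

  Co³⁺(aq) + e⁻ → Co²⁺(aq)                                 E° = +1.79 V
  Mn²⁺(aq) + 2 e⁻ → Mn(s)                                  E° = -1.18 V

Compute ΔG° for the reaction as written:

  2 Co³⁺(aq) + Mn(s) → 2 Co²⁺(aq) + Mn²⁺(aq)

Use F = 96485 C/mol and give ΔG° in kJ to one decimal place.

-573.1 kJ

As written, Co³⁺/Co²⁺ is reduced (cathode) and Mn²⁺/Mn is oxidised (anode), so E°cell = (+1.79) − (-1.18) = +2.97 V.
Balancing electrons gives n = 2.
ΔG° = −nFE° = −(2)(96485)(+2.97) = -573,121 J = -573.1 kJ.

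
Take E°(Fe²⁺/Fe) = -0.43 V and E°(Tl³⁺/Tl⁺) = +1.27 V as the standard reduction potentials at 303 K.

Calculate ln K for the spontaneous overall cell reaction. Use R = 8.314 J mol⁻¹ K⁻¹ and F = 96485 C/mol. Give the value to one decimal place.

130.2

Cathode: Tl³⁺/Tl⁺; anode: Fe²⁺/Fe. E°cell = (+1.27) − (-0.43) = +1.70 V, with n = 2.
ΔG° = −nFE° = −RT ln K, so ln K = nFE°/(RT) = (2)(96485)(+1.70) / ((8.314)(303)) = 130.223.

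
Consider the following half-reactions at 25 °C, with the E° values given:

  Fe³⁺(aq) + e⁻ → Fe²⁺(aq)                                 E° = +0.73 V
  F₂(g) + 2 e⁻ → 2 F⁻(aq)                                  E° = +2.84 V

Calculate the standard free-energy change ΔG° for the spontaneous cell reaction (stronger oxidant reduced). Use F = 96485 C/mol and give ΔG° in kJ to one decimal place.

-407.2 kJ

F₂/F⁻ (E° = +2.84 V) is the cathode; Fe³⁺/Fe²⁺ (E° = +0.73 V) is the anode, so E°cell = +2.11 V.
Balancing electrons gives n = 2 (lcm of 2 and 1).
ΔG° = −nFE° = −(2)(96485)(+2.11) = -407,167 J = -407.2 kJ.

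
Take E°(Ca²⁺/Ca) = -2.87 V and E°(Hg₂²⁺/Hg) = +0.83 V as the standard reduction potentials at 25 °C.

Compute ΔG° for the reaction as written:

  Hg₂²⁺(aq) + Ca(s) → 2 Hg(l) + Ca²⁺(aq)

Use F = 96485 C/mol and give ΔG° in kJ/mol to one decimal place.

As written, Hg₂²⁺/Hg is reduced (cathode) and Ca²⁺/Ca is oxidised (anode), so E°cell = (+0.83) − (-2.87) = +3.70 V.
Balancing electrons gives n = 2.
ΔG° = −nFE° = −(2)(96485)(+3.70) = -713,989 J = -714.0 kJ/mol.

-714.0 kJ/mol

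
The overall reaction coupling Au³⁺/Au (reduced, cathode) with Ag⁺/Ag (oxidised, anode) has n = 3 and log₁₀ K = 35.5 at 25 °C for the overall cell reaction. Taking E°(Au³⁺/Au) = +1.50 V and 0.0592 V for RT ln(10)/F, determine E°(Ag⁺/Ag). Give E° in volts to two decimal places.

+0.80 V

E°cell = (0.0592/n)·log K = (0.0592/3)(35.5) = +0.701 V.
Since Au³⁺/Au is the cathode and Ag⁺/Ag the anode, E°cell = E°(Au³⁺/Au) − E°(Ag⁺/Ag).
So E°(Ag⁺/Ag) = E°(Au³⁺/Au) − E°cell = (+1.50) − (+0.701) = +0.80 V.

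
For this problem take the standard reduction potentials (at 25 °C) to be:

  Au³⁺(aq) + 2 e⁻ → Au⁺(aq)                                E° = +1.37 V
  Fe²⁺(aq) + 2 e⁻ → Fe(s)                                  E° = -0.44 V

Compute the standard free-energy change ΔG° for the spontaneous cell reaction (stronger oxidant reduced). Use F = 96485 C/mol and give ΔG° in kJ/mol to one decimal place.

Au³⁺/Au⁺ (E° = +1.37 V) is the cathode; Fe²⁺/Fe (E° = -0.44 V) is the anode, so E°cell = +1.81 V.
Balancing electrons gives n = 2 (lcm of 2 and 2).
ΔG° = −nFE° = −(2)(96485)(+1.81) = -349,276 J = -349.3 kJ/mol.

-349.3 kJ/mol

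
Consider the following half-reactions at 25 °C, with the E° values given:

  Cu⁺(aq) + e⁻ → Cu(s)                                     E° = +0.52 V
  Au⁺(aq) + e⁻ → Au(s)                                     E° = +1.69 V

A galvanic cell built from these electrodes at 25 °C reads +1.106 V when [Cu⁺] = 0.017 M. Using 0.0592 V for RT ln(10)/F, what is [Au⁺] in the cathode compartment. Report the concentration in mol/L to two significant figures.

Au⁺/Au is the cathode, Cu⁺/Cu the anode: E°cell = +1.17 V, n = 1.
Overall reaction: Au⁺(aq) + Cu(s) → Au(s) + Cu⁺(aq); Q = [Cu⁺]^1/[Au⁺]^1.
From E = E° − (0.0592/n) log Q: log Q = (E° − E)·n/0.0592 = (+1.17 − (+1.106))·1/0.0592 = 1.0811.
So 1·log[Au⁺] = 1·log(0.017) − log Q = -1.7696 − (1.0811) = -2.8507; [Au⁺] = 10^(-2.8507) ≈ 0.0014 M.

0.0014 M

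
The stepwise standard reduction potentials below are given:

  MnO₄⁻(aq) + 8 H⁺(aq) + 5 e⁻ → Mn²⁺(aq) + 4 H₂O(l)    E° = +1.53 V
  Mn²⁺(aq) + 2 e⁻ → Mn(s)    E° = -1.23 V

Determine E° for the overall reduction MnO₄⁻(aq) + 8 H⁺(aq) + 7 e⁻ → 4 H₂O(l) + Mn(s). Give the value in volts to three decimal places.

Adding the free-energy changes (−nFE°) of the two steps gives −n₃FE°₃ = −n₁FE°₁ − n₂FE°₂.
E°₃ = (5×+1.53 + 2×-1.23) / 7 = (+5.190) / 7 = +0.741 V.

+0.741 V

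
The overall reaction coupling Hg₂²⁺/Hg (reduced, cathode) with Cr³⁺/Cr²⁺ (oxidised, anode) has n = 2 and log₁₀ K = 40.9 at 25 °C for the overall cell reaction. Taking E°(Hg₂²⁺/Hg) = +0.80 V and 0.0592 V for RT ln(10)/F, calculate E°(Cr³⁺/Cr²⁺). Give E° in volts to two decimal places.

E°cell = (0.0592/n)·log K = (0.0592/2)(40.9) = +1.211 V.
Since Hg₂²⁺/Hg is the cathode and Cr³⁺/Cr²⁺ the anode, E°cell = E°(Hg₂²⁺/Hg) − E°(Cr³⁺/Cr²⁺).
So E°(Cr³⁺/Cr²⁺) = E°(Hg₂²⁺/Hg) − E°cell = (+0.80) − (+1.211) = -0.41 V.

-0.41 V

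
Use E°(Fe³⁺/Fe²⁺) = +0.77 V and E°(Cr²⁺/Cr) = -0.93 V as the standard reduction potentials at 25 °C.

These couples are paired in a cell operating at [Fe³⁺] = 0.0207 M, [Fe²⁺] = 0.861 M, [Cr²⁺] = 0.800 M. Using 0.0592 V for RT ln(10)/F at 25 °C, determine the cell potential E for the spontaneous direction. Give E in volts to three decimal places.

+1.607 V

Fe³⁺/Fe²⁺ is the cathode (higher E°), Cr²⁺/Cr the anode: E°cell = +0.77 − (-0.93) = +1.70 V, n = 2.
Overall: 2 Fe³⁺(aq) + Cr(s) → 2 Fe²⁺(aq) + Cr²⁺(aq)
Q = [Fe²⁺]^2·[Cr²⁺] / ([Fe³⁺]^2); log Q = 3.141.
E = E° − (0.0592/n) log Q = +1.70 − (0.0592/2)(3.141) = +1.607 V.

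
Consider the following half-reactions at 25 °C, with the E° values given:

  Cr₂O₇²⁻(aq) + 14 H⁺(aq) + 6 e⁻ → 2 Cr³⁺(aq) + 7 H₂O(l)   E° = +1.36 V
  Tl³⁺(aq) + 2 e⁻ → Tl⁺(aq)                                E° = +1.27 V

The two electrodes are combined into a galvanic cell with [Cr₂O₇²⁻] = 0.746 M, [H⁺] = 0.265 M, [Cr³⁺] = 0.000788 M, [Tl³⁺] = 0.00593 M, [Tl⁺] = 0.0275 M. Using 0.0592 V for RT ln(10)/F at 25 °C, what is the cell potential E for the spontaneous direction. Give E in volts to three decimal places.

+0.090 V

Cr₂O₇²⁻/Cr³⁺ is the cathode (higher E°), Tl³⁺/Tl⁺ the anode: E°cell = +1.36 − (+1.27) = +0.09 V, n = 6.
Overall: Cr₂O₇²⁻(aq) + 14 H⁺(aq) + 3 Tl⁺(aq) → 2 Cr³⁺(aq) + 7 H₂O(l) + 3 Tl³⁺(aq)
Q = [Cr³⁺]^2·[Tl³⁺]^3 / ([Cr₂O₇²⁻]·[H⁺]^14·[Tl⁺]^3); log Q = -0.004.
E = E° − (0.0592/n) log Q = +0.09 − (0.0592/6)(-0.004) = +0.090 V.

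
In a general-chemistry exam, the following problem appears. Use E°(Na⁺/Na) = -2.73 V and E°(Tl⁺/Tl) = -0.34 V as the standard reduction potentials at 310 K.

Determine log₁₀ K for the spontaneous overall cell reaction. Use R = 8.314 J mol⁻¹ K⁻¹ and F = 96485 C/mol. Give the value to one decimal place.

38.9

Cathode: Tl⁺/Tl; anode: Na⁺/Na. E°cell = (-0.34) − (-2.73) = +2.39 V, with n = 1.
ΔG° = −nFE° = −RT ln K, so ln K = nFE°/(RT) = (1)(96485)(+2.39) / ((8.314)(310)) = 89.472.
log₁₀ K = 89.472 / ln 10 = 38.9.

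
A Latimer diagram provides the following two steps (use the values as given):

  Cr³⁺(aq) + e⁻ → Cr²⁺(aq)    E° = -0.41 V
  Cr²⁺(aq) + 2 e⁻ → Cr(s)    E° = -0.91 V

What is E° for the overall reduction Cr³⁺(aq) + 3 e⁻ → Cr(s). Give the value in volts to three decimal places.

-0.743 V

Since ΔG° = −nFE° is additive over sequential reductions, n₃E°₃ = n₁E°₁ + n₂E°₂.
E°₃ = (1×-0.41 + 2×-0.91) / 3 = (-2.230) / 3 = -0.743 V.
E° values themselves are not directly additive — weighting by electron count is essential.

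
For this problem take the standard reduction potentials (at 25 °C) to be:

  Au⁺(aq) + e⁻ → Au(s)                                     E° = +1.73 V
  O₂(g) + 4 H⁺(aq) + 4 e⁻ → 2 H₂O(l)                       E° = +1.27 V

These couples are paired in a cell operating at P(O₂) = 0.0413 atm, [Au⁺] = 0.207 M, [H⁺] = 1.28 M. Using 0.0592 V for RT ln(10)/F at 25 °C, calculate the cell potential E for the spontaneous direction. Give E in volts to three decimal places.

Au⁺/Au is the cathode (higher E°), O₂/H₂O the anode: E°cell = +1.73 − (+1.27) = +0.46 V, n = 4.
Overall: 4 Au⁺(aq) + 2 H₂O(l) → 4 Au(s) + O₂(g) + 4 H⁺(aq)
Q = P(O₂)·[H⁺]^4 / ([Au⁺]^4); log Q = 1.781.
E = E° − (0.0592/n) log Q = +0.46 − (0.0592/4)(1.781) = +0.434 V.

+0.434 V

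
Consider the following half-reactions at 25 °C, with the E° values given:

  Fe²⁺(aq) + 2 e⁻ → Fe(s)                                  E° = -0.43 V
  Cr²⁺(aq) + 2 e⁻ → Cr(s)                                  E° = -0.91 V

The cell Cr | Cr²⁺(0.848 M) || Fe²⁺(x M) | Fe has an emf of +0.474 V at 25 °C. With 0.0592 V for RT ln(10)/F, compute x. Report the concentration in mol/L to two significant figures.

0.53 M

Fe²⁺/Fe is the cathode, Cr²⁺/Cr the anode: E°cell = +0.48 V, n = 2.
Overall reaction: Fe²⁺(aq) + Cr(s) → Fe(s) + Cr²⁺(aq); Q = [Cr²⁺]^1/[Fe²⁺]^1.
From E = E° − (0.0592/n) log Q: log Q = (E° − E)·n/0.0592 = (+0.48 − (+0.474))·2/0.0592 = 0.2027.
So 1·log[Fe²⁺] = 1·log(0.848) − log Q = -0.0716 − (0.2027) = -0.2743; [Fe²⁺] = 10^(-0.2743) ≈ 0.53 M.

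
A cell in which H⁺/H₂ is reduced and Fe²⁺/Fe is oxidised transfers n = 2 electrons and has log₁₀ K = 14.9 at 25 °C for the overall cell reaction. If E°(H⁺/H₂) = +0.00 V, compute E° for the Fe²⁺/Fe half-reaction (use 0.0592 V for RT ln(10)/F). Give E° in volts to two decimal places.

E°cell = (0.0592/n)·log K = (0.0592/2)(14.9) = +0.441 V.
Since H⁺/H₂ is the cathode and Fe²⁺/Fe the anode, E°cell = E°(H⁺/H₂) − E°(Fe²⁺/Fe).
So E°(Fe²⁺/Fe) = E°(H⁺/H₂) − E°cell = (+0.00) − (+0.441) = -0.44 V.

-0.44 V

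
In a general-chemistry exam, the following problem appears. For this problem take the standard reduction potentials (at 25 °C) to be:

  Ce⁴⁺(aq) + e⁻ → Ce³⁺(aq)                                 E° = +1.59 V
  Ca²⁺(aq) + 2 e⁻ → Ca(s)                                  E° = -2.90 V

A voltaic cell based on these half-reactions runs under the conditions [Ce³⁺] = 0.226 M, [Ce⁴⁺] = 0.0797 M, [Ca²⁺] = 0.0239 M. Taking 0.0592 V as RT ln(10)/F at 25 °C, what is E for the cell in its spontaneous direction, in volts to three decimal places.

Ce⁴⁺/Ce³⁺ is the cathode (higher E°), Ca²⁺/Ca the anode: E°cell = +1.59 − (-2.90) = +4.49 V, n = 2.
Overall: 2 Ce⁴⁺(aq) + Ca(s) → 2 Ce³⁺(aq) + Ca²⁺(aq)
Q = [Ce³⁺]^2·[Ca²⁺] / ([Ce⁴⁺]^2); log Q = -0.716.
E = E° − (0.0592/n) log Q = +4.49 − (0.0592/2)(-0.716) = +4.511 V.

+4.511 V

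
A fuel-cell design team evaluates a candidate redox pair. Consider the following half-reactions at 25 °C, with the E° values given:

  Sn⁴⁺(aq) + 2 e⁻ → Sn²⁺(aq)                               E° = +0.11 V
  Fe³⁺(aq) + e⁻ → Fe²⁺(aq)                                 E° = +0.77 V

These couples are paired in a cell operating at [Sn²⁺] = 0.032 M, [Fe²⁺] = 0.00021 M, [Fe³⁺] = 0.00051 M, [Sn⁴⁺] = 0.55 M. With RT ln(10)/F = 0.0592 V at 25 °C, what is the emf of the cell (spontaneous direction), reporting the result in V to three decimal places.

+0.646 V

Fe³⁺/Fe²⁺ is the cathode (higher E°), Sn⁴⁺/Sn²⁺ the anode: E°cell = +0.77 − (+0.11) = +0.66 V, n = 2.
Overall: 2 Fe³⁺(aq) + Sn²⁺(aq) → 2 Fe²⁺(aq) + Sn⁴⁺(aq)
Q = [Fe²⁺]^2·[Sn⁴⁺] / ([Fe³⁺]^2·[Sn²⁺]); log Q = 0.465.
E = E° − (0.0592/n) log Q = +0.66 − (0.0592/2)(0.465) = +0.646 V.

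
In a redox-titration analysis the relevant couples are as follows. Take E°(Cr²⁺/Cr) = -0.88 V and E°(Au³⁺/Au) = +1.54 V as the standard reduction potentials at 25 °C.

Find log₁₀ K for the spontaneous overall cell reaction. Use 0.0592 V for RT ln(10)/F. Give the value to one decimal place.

Cathode: Au³⁺/Au; anode: Cr²⁺/Cr. E°cell = +2.42 V, n = 6.
log K = nE°cell / 0.0592 = (6)(+2.42) / 0.0592 = 245.3.

245.3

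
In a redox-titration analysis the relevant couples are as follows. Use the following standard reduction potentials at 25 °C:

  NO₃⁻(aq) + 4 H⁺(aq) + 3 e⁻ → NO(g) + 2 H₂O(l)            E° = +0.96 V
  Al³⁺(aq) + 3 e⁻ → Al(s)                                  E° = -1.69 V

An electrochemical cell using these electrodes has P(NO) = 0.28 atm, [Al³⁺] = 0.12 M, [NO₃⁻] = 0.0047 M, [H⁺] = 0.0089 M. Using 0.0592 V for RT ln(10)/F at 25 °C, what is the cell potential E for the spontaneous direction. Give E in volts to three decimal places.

+2.471 V

NO₃⁻/NO is the cathode (higher E°), Al³⁺/Al the anode: E°cell = +0.96 − (-1.69) = +2.65 V, n = 3.
Overall: NO₃⁻(aq) + 4 H⁺(aq) + Al(s) → NO(g) + 2 H₂O(l) + Al³⁺(aq)
Q = P(NO)·[Al³⁺] / ([NO₃⁻]·[H⁺]^4); log Q = 9.057.
E = E° − (0.0592/n) log Q = +2.65 − (0.0592/3)(9.057) = +2.471 V.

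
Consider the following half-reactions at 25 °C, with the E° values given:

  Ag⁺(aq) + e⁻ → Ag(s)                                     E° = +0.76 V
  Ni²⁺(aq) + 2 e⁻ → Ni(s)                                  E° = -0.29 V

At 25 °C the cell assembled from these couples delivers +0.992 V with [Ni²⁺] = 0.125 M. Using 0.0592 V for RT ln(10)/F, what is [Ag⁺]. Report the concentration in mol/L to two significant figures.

0.037 M

Ag⁺/Ag is the cathode, Ni²⁺/Ni the anode: E°cell = +1.05 V, n = 2.
Overall reaction: 2 Ag⁺(aq) + Ni(s) → 2 Ag(s) + Ni²⁺(aq); Q = [Ni²⁺]^1/[Ag⁺]^2.
From E = E° − (0.0592/n) log Q: log Q = (E° − E)·n/0.0592 = (+1.05 − (+0.992))·2/0.0592 = 1.9595.
So 2·log[Ag⁺] = 1·log(0.125) − log Q = -0.9031 − (1.9595) = -2.8626; log[Ag⁺] = -2.8626 / 2 = -1.4313; [Ag⁺] = 10^(-1.4313) ≈ 0.037 M.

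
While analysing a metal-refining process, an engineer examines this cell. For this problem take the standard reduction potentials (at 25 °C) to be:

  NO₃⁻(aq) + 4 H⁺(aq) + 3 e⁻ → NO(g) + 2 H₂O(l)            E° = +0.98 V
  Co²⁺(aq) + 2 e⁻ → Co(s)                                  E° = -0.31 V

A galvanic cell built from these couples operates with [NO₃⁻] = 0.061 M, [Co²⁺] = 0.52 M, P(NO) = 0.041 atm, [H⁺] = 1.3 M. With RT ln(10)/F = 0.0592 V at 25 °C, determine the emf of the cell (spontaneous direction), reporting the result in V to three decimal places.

+1.311 V

NO₃⁻/NO is the cathode (higher E°), Co²⁺/Co the anode: E°cell = +0.98 − (-0.31) = +1.29 V, n = 6.
Overall: 2 NO₃⁻(aq) + 8 H⁺(aq) + 3 Co(s) → 2 NO(g) + 4 H₂O(l) + 3 Co²⁺(aq)
Q = P(NO)^2·[Co²⁺]^3 / ([NO₃⁻]^2·[H⁺]^8); log Q = -2.109.
E = E° − (0.0592/n) log Q = +1.29 − (0.0592/6)(-2.109) = +1.311 V.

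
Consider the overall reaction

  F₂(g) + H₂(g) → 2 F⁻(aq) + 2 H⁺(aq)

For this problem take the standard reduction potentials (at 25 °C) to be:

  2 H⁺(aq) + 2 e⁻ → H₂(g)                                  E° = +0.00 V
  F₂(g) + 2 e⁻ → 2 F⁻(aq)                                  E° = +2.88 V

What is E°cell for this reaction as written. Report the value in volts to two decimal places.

+2.88 V

The F₂/F⁻ couple has the higher reduction potential, so it is the cathode; H⁺/H₂ is oxidised at the anode.
E°cell = E°(cathode) − E°(anode) = (+2.88) − (+0.00) = +2.88 V.
Since E°cell > 0, the reaction is spontaneous under standard conditions.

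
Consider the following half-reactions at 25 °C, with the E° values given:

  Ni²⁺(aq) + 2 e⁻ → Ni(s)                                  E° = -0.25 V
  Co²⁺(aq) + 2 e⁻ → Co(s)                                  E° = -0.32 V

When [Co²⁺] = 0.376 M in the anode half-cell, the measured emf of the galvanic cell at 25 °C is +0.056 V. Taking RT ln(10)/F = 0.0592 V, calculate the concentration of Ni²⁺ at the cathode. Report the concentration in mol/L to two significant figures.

Ni²⁺/Ni is the cathode, Co²⁺/Co the anode: E°cell = +0.07 V, n = 2.
Overall reaction: Ni²⁺(aq) + Co(s) → Ni(s) + Co²⁺(aq); Q = [Co²⁺]^1/[Ni²⁺]^1.
From E = E° − (0.0592/n) log Q: log Q = (E° − E)·n/0.0592 = (+0.07 − (+0.056))·2/0.0592 = 0.4730.
So 1·log[Ni²⁺] = 1·log(0.376) − log Q = -0.4248 − (0.4730) = -0.8978; [Ni²⁺] = 10^(-0.8978) ≈ 0.13 M.

0.13 M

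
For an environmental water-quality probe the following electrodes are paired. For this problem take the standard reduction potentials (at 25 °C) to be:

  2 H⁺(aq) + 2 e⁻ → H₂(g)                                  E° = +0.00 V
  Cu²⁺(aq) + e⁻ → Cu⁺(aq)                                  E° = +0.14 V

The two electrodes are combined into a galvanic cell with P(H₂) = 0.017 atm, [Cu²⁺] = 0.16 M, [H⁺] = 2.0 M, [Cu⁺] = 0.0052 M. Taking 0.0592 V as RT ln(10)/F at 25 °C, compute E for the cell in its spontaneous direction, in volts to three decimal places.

+0.158 V

Cu²⁺/Cu⁺ is the cathode (higher E°), H⁺/H₂ the anode: E°cell = +0.14 − (+0.00) = +0.14 V, n = 2.
Overall: 2 Cu²⁺(aq) + H₂(g) → 2 Cu⁺(aq) + 2 H⁺(aq)
Q = [Cu⁺]^2·[H⁺]^2 / ([Cu²⁺]^2·P(H₂)); log Q = -0.605.
E = E° − (0.0592/n) log Q = +0.14 − (0.0592/2)(-0.605) = +0.158 V.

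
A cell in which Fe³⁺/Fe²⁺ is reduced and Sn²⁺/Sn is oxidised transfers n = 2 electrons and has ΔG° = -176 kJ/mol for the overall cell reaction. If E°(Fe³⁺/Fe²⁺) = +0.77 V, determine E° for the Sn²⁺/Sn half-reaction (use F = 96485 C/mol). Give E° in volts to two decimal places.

-0.14 V

E°cell = −ΔG°/(nF) = −(-176×10³)/((2)(96485)) = +0.912 V.
Since Fe³⁺/Fe²⁺ is the cathode and Sn²⁺/Sn the anode, E°cell = E°(Fe³⁺/Fe²⁺) − E°(Sn²⁺/Sn).
So E°(Sn²⁺/Sn) = E°(Fe³⁺/Fe²⁺) − E°cell = (+0.77) − (+0.912) = -0.14 V.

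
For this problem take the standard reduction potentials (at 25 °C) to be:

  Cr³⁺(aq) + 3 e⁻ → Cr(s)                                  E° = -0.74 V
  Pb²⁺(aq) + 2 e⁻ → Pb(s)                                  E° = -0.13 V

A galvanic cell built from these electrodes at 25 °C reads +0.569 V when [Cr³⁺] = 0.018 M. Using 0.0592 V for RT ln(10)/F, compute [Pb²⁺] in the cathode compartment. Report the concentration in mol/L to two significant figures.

Pb²⁺/Pb is the cathode, Cr³⁺/Cr the anode: E°cell = +0.61 V, n = 6.
Overall reaction: 3 Pb²⁺(aq) + 2 Cr(s) → 3 Pb(s) + 2 Cr³⁺(aq); Q = [Cr³⁺]^2/[Pb²⁺]^3.
From E = E° − (0.0592/n) log Q: log Q = (E° − E)·n/0.0592 = (+0.61 − (+0.569))·6/0.0592 = 4.1554.
So 3·log[Pb²⁺] = 2·log(0.018) − log Q = -3.4895 − (4.1554) = -7.6449; log[Pb²⁺] = -7.6449 / 3 = -2.5483; [Pb²⁺] = 10^(-2.5483) ≈ 0.0028 M.

0.0028 M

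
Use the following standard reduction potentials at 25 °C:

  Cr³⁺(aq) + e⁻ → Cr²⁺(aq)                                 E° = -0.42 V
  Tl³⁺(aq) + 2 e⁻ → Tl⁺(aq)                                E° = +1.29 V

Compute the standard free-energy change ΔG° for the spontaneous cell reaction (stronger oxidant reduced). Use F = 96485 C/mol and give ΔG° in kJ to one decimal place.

-330.0 kJ

Tl³⁺/Tl⁺ (E° = +1.29 V) is the cathode; Cr³⁺/Cr²⁺ (E° = -0.42 V) is the anode, so E°cell = +1.71 V.
Balancing electrons gives n = 2 (lcm of 2 and 1).
ΔG° = −nFE° = −(2)(96485)(+1.71) = -329,979 J = -330.0 kJ.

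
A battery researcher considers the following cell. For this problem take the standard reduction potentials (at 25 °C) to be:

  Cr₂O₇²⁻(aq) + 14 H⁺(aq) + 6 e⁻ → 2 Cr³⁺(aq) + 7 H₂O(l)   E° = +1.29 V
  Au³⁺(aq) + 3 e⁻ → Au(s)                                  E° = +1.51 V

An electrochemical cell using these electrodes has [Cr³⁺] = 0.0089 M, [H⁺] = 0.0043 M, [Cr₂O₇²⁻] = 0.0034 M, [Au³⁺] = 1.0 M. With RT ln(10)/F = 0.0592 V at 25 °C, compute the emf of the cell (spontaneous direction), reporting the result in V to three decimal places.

+0.531 V

Au³⁺/Au is the cathode (higher E°), Cr₂O₇²⁻/Cr³⁺ the anode: E°cell = +1.51 − (+1.29) = +0.22 V, n = 6.
Overall: 2 Au³⁺(aq) + 2 Cr³⁺(aq) + 7 H₂O(l) → 2 Au(s) + Cr₂O₇²⁻(aq) + 14 H⁺(aq)
Q = [Cr₂O₇²⁻]·[H⁺]^14 / ([Au³⁺]^2·[Cr³⁺]^2); log Q = -31.499.
E = E° − (0.0592/n) log Q = +0.22 − (0.0592/6)(-31.499) = +0.531 V.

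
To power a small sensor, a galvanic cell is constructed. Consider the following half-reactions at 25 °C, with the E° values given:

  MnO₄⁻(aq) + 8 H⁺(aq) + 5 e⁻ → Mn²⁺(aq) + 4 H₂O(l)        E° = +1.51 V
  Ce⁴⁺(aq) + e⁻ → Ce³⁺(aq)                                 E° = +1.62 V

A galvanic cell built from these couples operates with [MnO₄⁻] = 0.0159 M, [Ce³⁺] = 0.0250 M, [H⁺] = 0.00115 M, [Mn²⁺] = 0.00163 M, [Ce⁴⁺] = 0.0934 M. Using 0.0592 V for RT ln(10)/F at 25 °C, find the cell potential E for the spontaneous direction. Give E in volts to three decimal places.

+0.411 V

Ce⁴⁺/Ce³⁺ is the cathode (higher E°), MnO₄⁻/Mn²⁺ the anode: E°cell = +1.62 − (+1.51) = +0.11 V, n = 5.
Overall: 5 Ce⁴⁺(aq) + Mn²⁺(aq) + 4 H₂O(l) → 5 Ce³⁺(aq) + MnO₄⁻(aq) + 8 H⁺(aq)
Q = [Ce³⁺]^5·[MnO₄⁻]·[H⁺]^8 / ([Ce⁴⁺]^5·[Mn²⁺]); log Q = -25.387.
E = E° − (0.0592/n) log Q = +0.11 − (0.0592/5)(-25.387) = +0.411 V.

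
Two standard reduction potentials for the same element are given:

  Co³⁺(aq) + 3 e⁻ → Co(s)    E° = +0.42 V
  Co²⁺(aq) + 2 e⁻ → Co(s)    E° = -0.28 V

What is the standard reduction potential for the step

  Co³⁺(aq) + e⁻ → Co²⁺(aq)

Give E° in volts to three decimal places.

+1.820 V

Sequential free energies add, so n₃E°₃ = n₁E°₁ + n₂E°₂.
With n₃ = 3, and the known step contributing 2×(-0.28) V, the unknown satisfies 1·E° = 3×(+0.42) − 2×(-0.28) = +1.820.
E° = +1.820 / 1 = +1.820 V.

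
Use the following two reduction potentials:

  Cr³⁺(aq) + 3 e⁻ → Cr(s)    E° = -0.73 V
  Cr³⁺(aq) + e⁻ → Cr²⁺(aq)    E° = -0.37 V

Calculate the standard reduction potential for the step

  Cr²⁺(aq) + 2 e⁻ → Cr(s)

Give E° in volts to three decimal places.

-0.910 V

Sequential free energies add, so n₃E°₃ = n₁E°₁ + n₂E°₂.
With n₃ = 3, and the known step contributing 1×(-0.37) V, the unknown satisfies 2·E° = 3×(-0.73) − 1×(-0.37) = -1.820.
E° = -1.820 / 2 = -0.910 V.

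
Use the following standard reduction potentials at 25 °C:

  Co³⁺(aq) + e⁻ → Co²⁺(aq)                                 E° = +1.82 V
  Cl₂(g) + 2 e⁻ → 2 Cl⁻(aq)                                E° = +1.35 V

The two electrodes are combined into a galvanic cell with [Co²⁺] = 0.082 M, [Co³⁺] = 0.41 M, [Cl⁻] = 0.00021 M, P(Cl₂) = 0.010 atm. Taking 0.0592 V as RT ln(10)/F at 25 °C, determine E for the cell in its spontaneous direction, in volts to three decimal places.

Co³⁺/Co²⁺ is the cathode (higher E°), Cl₂/Cl⁻ the anode: E°cell = +1.82 − (+1.35) = +0.47 V, n = 2.
Overall: 2 Co³⁺(aq) + 2 Cl⁻(aq) → 2 Co²⁺(aq) + Cl₂(g)
Q = [Co²⁺]^2·P(Cl₂) / ([Co³⁺]^2·[Cl⁻]^2); log Q = 3.958.
E = E° − (0.0592/n) log Q = +0.47 − (0.0592/2)(3.958) = +0.353 V.

+0.353 V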